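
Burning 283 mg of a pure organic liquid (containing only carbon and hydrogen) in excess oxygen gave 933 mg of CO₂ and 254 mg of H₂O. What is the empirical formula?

mol C = 0.933 g CO₂ ÷ 44.009 g/mol = 0.02120 mol
mol H = 2 × 0.254 g H₂O ÷ 18.015 g/mol = 0.02820 mol
Divide by the smallest (0.02120 mol): C 1.000, H 1.330
Multiplying each by 3 gives whole numbers: C 3.00, H 3.99

C3H4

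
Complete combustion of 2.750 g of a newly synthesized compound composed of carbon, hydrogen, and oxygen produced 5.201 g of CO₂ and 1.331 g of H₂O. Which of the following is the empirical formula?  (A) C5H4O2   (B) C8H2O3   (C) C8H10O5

mol C = 5.201 g CO₂ ÷ 44.009 g/mol = 0.11818 mol
mol H = 2 × 1.331 g H₂O ÷ 18.015 g/mol = 0.14777 mol
mass O = 2.750 − (1.4195 + 0.14895) = 1.1816 g → mol O = 1.1816 ÷ 15.999 = 0.073854 mol
Divide by the smallest (0.073854 mol): C 1.600, H 2.001, O 1.000
Multiplying each by 5 gives whole numbers: C 8.00, H 10.00, O 5.00

(C) C8H10O5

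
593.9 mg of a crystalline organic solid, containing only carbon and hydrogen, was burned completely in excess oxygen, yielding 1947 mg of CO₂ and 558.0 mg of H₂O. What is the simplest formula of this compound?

C5H7

mol C = 1.947 g CO₂ ÷ 44.009 g/mol = 0.044241 mol
mol H = 2 × 0.5580 g H₂O ÷ 18.015 g/mol = 0.061948 mol
Divide by the smallest (0.044241 mol): C 1.000, H 1.400
Multiplying each by 5 gives whole numbers: C 5.00, H 7.00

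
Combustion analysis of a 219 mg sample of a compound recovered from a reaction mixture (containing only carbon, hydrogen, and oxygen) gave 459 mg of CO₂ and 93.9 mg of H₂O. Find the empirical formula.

C2H2O

mol C = 0.459 g CO₂ ÷ 44.009 g/mol = 0.01043 mol
mol H = 2 × 0.0939 g H₂O ÷ 18.015 g/mol = 0.01042 mol
mass O = 0.219 − (0.1253 + 0.01051) = 0.08322 g → mol O = 0.08322 ÷ 15.999 = 0.005202 mol
Divide by the smallest (0.005202 mol): C 2.005, H 2.004, O 1.000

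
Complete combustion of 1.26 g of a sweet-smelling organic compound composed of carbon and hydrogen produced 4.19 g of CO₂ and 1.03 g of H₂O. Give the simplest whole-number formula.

mol C = 4.19 g CO₂ ÷ 44.009 g/mol = 0.09521 mol
mol H = 2 × 1.03 g H₂O ÷ 18.015 g/mol = 0.1143 mol
Divide by the smallest (0.09521 mol): C 1.000, H 1.201
Multiplying each by 5 gives whole numbers: C 5.00, H 6.01

C5H6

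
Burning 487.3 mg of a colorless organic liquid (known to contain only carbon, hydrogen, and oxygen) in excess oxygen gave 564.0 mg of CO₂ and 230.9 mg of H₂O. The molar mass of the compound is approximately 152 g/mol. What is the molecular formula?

C4H8O6

mol C = 0.5640 g CO₂ ÷ 44.009 g/mol = 0.012816 mol
mol H = 2 × 0.2309 g H₂O ÷ 18.015 g/mol = 0.025634 mol
mass O = 0.4873 − (0.15393 + 0.025839) = 0.30753 g → mol O = 0.30753 ÷ 15.999 = 0.019222 mol
Divide by the smallest (0.012816 mol): C 1.000, H 2.000, O 1.500
Multiplying each by 2 gives whole numbers: C 2.00, H 4.00, O 3.00
Empirical formula: C2H4O3
Empirical-formula mass = 76.05 g/mol; 152 ÷ 76.05 ≈ 2, so the molecular formula is C4H8O6.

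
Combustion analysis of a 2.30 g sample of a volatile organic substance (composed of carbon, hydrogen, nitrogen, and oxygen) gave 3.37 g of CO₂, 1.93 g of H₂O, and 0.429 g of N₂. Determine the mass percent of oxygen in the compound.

mol C = 3.37 g CO₂ ÷ 44.009 g/mol = 0.07658 mol
mol H = 2 × 1.93 g H₂O ÷ 18.015 g/mol = 0.2143 mol
mol N = 2 × 0.429 g N₂ ÷ 28.014 g/mol = 0.03063 mol
mass O = 2.30 − (0.9197 + 0.2160 + 0.4290) = 0.7353 g → mol O = 0.7353 ÷ 15.999 = 0.04596 mol
mass % O = 0.7353 g ÷ 2.30 g × 100%

32.0%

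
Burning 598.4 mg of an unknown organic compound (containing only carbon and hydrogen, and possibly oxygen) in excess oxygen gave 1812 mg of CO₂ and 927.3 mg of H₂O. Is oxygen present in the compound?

mol C = 1.812 g CO₂ ÷ 44.009 g/mol = 0.041173 mol
mol H = 2 × 0.9273 g H₂O ÷ 18.015 g/mol = 0.10295 mol
C and H together account for 0.59830 g — essentially the entire 0.5984 g sample — so the compound contains no oxygen.

no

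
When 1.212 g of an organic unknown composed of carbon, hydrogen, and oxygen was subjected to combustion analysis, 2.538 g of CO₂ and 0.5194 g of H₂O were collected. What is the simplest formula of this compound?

mol C = 2.538 g CO₂ ÷ 44.009 g/mol = 0.057670 mol
mol H = 2 × 0.5194 g H₂O ÷ 18.015 g/mol = 0.057663 mol
mass O = 1.212 − (0.69267 + 0.058124) = 0.46120 g → mol O = 0.46120 ÷ 15.999 = 0.028827 mol
Divide by the smallest (0.028827 mol): C 2.001, H 2.000, O 1.000

C2H2O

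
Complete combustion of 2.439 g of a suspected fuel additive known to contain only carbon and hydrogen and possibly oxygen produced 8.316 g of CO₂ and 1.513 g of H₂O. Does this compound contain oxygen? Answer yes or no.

no

mol C = 8.316 g CO₂ ÷ 44.009 g/mol = 0.18896 mol
mol H = 2 × 1.513 g H₂O ÷ 18.015 g/mol = 0.16797 mol
C and H together account for 2.4389 g — essentially the entire 2.439 g sample — so the compound contains no oxygen.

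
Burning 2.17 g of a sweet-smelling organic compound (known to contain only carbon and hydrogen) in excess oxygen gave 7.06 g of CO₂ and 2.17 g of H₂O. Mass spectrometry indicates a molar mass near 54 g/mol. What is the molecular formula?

C4H6

mol C = 7.06 g CO₂ ÷ 44.009 g/mol = 0.1604 mol
mol H = 2 × 2.17 g H₂O ÷ 18.015 g/mol = 0.2409 mol
Divide by the smallest (0.1604 mol): C 1.000, H 1.502
Multiplying each by 2 gives whole numbers: C 2.00, H 3.00
Empirical formula: C2H3
Empirical-formula mass = 27.05 g/mol; 54 ÷ 27.05 ≈ 2, so the molecular formula is C4H6.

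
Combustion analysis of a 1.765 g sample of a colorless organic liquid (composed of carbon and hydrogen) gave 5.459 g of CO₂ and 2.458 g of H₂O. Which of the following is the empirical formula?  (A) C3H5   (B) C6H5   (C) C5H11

(C) C5H11

mol C = 5.459 g CO₂ ÷ 44.009 g/mol = 0.12404 mol
mol H = 2 × 2.458 g H₂O ÷ 18.015 g/mol = 0.27288 mol
Divide by the smallest (0.12404 mol): C 1.000, H 2.200
Multiplying each by 5 gives whole numbers: C 5.00, H 11.00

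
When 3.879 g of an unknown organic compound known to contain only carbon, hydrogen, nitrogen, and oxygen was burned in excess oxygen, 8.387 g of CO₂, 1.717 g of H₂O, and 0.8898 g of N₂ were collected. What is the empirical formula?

mol C = 8.387 g CO₂ ÷ 44.009 g/mol = 0.19057 mol
mol H = 2 × 1.717 g H₂O ÷ 18.015 g/mol = 0.19062 mol
mol N = 2 × 0.8898 g N₂ ÷ 28.014 g/mol = 0.063525 mol
mass O = 3.879 − (2.2890 + 0.19214 + 0.88980) = 0.50806 g → mol O = 0.50806 ÷ 15.999 = 0.031756 mol
Divide by the smallest (0.031756 mol): C 6.001, H 6.003, N 2.000, O 1.000

C6H6N2O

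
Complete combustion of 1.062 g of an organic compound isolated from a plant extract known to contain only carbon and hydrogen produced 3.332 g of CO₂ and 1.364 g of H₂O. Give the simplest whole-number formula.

CH2

mol C = 3.332 g CO₂ ÷ 44.009 g/mol = 0.075712 mol
mol H = 2 × 1.364 g H₂O ÷ 18.015 g/mol = 0.15143 mol
Divide by the smallest (0.075712 mol): C 1.000, H 2.000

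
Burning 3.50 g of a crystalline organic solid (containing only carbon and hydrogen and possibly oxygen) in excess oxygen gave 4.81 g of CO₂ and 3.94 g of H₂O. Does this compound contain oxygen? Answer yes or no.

mol C = 4.81 g CO₂ ÷ 44.009 g/mol = 0.1093 mol
mol H = 2 × 3.94 g H₂O ÷ 18.015 g/mol = 0.4374 mol
C and H account for only 1.754 g of the 3.50 g sample; the remaining 1.746 g must be oxygen.

yes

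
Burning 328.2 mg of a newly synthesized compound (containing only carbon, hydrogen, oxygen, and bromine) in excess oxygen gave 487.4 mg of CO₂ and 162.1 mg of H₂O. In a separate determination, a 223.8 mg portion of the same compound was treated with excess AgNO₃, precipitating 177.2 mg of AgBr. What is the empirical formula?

mol C = 0.4874 g CO₂ ÷ 44.009 g/mol = 0.011075 mol
mol H = 2 × 0.1621 g H₂O ÷ 18.015 g/mol = 0.017996 mol
From the AgBr data: mol Br per gram of compound = (0.1772 ÷ 187.772) ÷ 0.2238 = 0.0042167 mol/g, so in the 0.3282 g combustion sample mol Br = 0.0013839 mol
mass O = 0.3282 − (0.13302 + 0.018140 + 0.11058) = 0.066457 g → mol O = 0.066457 ÷ 15.999 = 0.0041538 mol
Divide by the smallest (0.0013839 mol): C 8.003, H 13.004, Br 1.000, O 3.001

C8H13BrO3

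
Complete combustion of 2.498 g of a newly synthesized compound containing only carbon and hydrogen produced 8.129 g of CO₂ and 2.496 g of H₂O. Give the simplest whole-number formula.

mol C = 8.129 g CO₂ ÷ 44.009 g/mol = 0.18471 mol
mol H = 2 × 2.496 g H₂O ÷ 18.015 g/mol = 0.27710 mol
Divide by the smallest (0.18471 mol): C 1.000, H 1.500
Multiplying each by 2 gives whole numbers: C 2.00, H 3.00

C2H3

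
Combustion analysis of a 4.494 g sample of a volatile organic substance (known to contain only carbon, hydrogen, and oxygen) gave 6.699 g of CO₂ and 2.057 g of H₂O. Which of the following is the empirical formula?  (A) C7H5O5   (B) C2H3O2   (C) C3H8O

(B) C2H3O2

mol C = 6.699 g CO₂ ÷ 44.009 g/mol = 0.15222 mol
mol H = 2 × 2.057 g H₂O ÷ 18.015 g/mol = 0.22837 mol
mass O = 4.494 − (1.8283 + 0.23019) = 2.4355 g → mol O = 2.4355 ÷ 15.999 = 0.15223 mol
Divide by the smallest (0.15222 mol): C 1.000, H 1.500, O 1.000
Multiplying each by 2 gives whole numbers: C 2.00, H 3.00, O 2.00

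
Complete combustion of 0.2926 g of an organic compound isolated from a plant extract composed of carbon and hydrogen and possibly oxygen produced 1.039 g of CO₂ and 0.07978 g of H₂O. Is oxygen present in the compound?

mol C = 1.039 g CO₂ ÷ 44.009 g/mol = 0.023609 mol
mol H = 2 × 0.07978 g H₂O ÷ 18.015 g/mol = 0.0088571 mol
C and H together account for 0.29249 g — essentially the entire 0.2926 g sample — so the compound contains no oxygen.

no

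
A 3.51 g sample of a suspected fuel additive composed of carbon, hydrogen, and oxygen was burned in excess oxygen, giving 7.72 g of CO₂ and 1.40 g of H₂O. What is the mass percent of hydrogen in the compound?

4.5%

mol C = 7.72 g CO₂ ÷ 44.009 g/mol = 0.1754 mol
mol H = 2 × 1.40 g H₂O ÷ 18.015 g/mol = 0.1554 mol
mass O = 3.51 − (2.107 + 0.1567) = 1.246 g → mol O = 1.246 ÷ 15.999 = 0.07790 mol
mass % H = 0.1567 g ÷ 3.51 g × 100%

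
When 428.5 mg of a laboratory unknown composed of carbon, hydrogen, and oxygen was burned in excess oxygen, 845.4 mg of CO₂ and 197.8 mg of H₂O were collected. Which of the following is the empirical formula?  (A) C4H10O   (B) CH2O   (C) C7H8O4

mol C = 0.8454 g CO₂ ÷ 44.009 g/mol = 0.019210 mol
mol H = 2 × 0.1978 g H₂O ÷ 18.015 g/mol = 0.021959 mol
mass O = 0.4285 − (0.23073 + 0.022135) = 0.17564 g → mol O = 0.17564 ÷ 15.999 = 0.010978 mol
Divide by the smallest (0.010978 mol): C 1.750, H 2.000, O 1.000
Multiplying each by 4 gives whole numbers: C 7.00, H 8.00, O 4.00

(C) C7H8O4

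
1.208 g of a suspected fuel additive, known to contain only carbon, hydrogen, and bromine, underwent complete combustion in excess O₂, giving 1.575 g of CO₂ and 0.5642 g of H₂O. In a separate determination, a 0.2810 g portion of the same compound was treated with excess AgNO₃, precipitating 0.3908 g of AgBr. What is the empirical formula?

C4H7Br

mol C = 1.575 g CO₂ ÷ 44.009 g/mol = 0.035788 mol
mol H = 2 × 0.5642 g H₂O ÷ 18.015 g/mol = 0.062637 mol
From the AgBr data: mol Br per gram of compound = (0.3908 ÷ 187.772) ÷ 0.2810 = 0.0074066 mol/g, so in the 1.208 g combustion sample mol Br = 0.0089471 mol
Divide by the smallest (0.0089471 mol): C 4.000, H 7.001, Br 1.000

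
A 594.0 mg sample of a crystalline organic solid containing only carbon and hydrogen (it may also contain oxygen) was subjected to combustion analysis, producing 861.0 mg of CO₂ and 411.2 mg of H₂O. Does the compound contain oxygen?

mol C = 0.8610 g CO₂ ÷ 44.009 g/mol = 0.019564 mol
mol H = 2 × 0.4112 g H₂O ÷ 18.015 g/mol = 0.045651 mol
C and H account for only 0.28100 g of the 0.5940 g sample; the remaining 0.31300 g must be oxygen.

yes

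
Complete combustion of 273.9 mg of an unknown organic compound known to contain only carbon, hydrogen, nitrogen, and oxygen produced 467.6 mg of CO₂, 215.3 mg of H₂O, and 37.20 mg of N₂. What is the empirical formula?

C4H9NO2

mol C = 0.4676 g CO₂ ÷ 44.009 g/mol = 0.010625 mol
mol H = 2 × 0.2153 g H₂O ÷ 18.015 g/mol = 0.023902 mol
mol N = 2 × 0.03720 g N₂ ÷ 28.014 g/mol = 0.0026558 mol
mass O = 0.2739 − (0.12762 + 0.024094 + 0.037200) = 0.084988 g → mol O = 0.084988 ÷ 15.999 = 0.0053121 mol
Divide by the smallest (0.0026558 mol): C 4.001, H 9.000, N 1.000, O 2.000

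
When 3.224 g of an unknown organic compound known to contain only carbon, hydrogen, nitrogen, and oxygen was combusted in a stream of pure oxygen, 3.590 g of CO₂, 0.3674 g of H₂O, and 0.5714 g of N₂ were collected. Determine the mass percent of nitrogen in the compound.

mol C = 3.590 g CO₂ ÷ 44.009 g/mol = 0.081574 mol
mol H = 2 × 0.3674 g H₂O ÷ 18.015 g/mol = 0.040788 mol
mol N = 2 × 0.5714 g N₂ ÷ 28.014 g/mol = 0.040794 mol
mass O = 3.224 − (0.97979 + 0.041115 + 0.57140) = 1.6317 g → mol O = 1.6317 ÷ 15.999 = 0.10199 mol
mass % N = 0.57140 g ÷ 3.224 g × 100%

17.72%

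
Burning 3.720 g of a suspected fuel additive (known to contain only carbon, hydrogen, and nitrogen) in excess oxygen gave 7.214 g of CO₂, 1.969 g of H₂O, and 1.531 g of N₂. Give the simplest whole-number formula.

mol C = 7.214 g CO₂ ÷ 44.009 g/mol = 0.16392 mol
mol H = 2 × 1.969 g H₂O ÷ 18.015 g/mol = 0.21860 mol
mol N = 2 × 1.531 g N₂ ÷ 28.014 g/mol = 0.10930 mol
Divide by the smallest (0.10930 mol): C 1.500, H 2.000, N 1.000
Multiplying each by 2 gives whole numbers: C 3.00, H 4.00, N 2.00

C3H4N2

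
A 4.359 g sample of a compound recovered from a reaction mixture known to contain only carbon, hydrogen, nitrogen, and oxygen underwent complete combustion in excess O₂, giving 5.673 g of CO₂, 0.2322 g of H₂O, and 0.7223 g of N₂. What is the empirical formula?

mol C = 5.673 g CO₂ ÷ 44.009 g/mol = 0.12891 mol
mol H = 2 × 0.2322 g H₂O ÷ 18.015 g/mol = 0.025779 mol
mol N = 2 × 0.7223 g N₂ ÷ 28.014 g/mol = 0.051567 mol
mass O = 4.359 − (1.5483 + 0.025985 + 0.72230) = 2.0624 g → mol O = 2.0624 ÷ 15.999 = 0.12891 mol
Divide by the smallest (0.025779 mol): C 5.000, H 1.000, N 2.000, O 5.001

C5HN2O5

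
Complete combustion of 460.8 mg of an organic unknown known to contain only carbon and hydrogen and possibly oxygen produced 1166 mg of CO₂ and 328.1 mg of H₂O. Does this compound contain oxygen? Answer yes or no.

yes

mol C = 1.166 g CO₂ ÷ 44.009 g/mol = 0.026495 mol
mol H = 2 × 0.3281 g H₂O ÷ 18.015 g/mol = 0.036425 mol
C and H account for only 0.35494 g of the 0.4608 g sample; the remaining 0.10586 g must be oxygen.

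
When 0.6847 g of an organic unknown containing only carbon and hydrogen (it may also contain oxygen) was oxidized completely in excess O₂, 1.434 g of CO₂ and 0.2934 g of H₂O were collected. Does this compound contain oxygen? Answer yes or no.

yes

mol C = 1.434 g CO₂ ÷ 44.009 g/mol = 0.032584 mol
mol H = 2 × 0.2934 g H₂O ÷ 18.015 g/mol = 0.032573 mol
C and H account for only 0.42420 g of the 0.6847 g sample; the remaining 0.26050 g must be oxygen.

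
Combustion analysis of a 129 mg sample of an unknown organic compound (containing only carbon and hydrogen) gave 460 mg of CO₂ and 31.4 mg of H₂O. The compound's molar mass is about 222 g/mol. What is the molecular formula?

mol C = 0.460 g CO₂ ÷ 44.009 g/mol = 0.01045 mol
mol H = 2 × 0.0314 g H₂O ÷ 18.015 g/mol = 0.003486 mol
Divide by the smallest (0.003486 mol): C 2.998, H 1.000
Empirical formula: C3H
Empirical-formula mass = 37.04 g/mol; 222 ÷ 37.04 ≈ 6, so the molecular formula is C18H6.

C18H6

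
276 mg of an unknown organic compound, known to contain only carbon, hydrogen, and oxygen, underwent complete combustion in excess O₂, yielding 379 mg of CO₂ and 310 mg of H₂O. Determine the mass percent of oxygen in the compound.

50.0%

mol C = 0.379 g CO₂ ÷ 44.009 g/mol = 0.008612 mol
mol H = 2 × 0.310 g H₂O ÷ 18.015 g/mol = 0.03442 mol
mass O = 0.276 − (0.1034 + 0.03469) = 0.1379 g → mol O = 0.1379 ÷ 15.999 = 0.008618 mol
mass % O = 0.1379 g ÷ 0.276 g × 100%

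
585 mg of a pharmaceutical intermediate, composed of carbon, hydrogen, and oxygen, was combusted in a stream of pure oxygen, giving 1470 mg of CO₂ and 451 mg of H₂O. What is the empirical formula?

mol C = 1.47 g CO₂ ÷ 44.009 g/mol = 0.03340 mol
mol H = 2 × 0.451 g H₂O ÷ 18.015 g/mol = 0.05007 mol
mass O = 0.585 − (0.4012 + 0.05047) = 0.1333 g → mol O = 0.1333 ÷ 15.999 = 0.008334 mol
Divide by the smallest (0.008334 mol): C 4.008, H 6.008, O 1.000

C4H6O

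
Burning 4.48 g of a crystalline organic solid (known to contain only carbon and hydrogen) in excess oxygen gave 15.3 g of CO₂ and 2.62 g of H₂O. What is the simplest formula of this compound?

mol C = 15.3 g CO₂ ÷ 44.009 g/mol = 0.3477 mol
mol H = 2 × 2.62 g H₂O ÷ 18.015 g/mol = 0.2909 mol
Divide by the smallest (0.2909 mol): C 1.195, H 1.000
Multiplying each by 5 gives whole numbers: C 5.98, H 5.00

C6H5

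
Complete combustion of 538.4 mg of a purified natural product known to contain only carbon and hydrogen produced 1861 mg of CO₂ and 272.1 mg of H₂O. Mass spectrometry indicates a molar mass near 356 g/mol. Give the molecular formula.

mol C = 1.861 g CO₂ ÷ 44.009 g/mol = 0.042287 mol
mol H = 2 × 0.2721 g H₂O ÷ 18.015 g/mol = 0.030208 mol
Divide by the smallest (0.030208 mol): C 1.400, H 1.000
Multiplying each by 5 gives whole numbers: C 7.00, H 5.00
Empirical formula: C7H5
Empirical-formula mass = 89.12 g/mol; 356 ÷ 89.12 ≈ 4, so the molecular formula is C28H20.

C28H20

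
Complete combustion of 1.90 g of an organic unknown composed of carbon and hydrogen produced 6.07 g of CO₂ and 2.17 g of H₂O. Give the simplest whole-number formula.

mol C = 6.07 g CO₂ ÷ 44.009 g/mol = 0.1379 mol
mol H = 2 × 2.17 g H₂O ÷ 18.015 g/mol = 0.2409 mol
Divide by the smallest (0.1379 mol): C 1.000, H 1.747
Multiplying each by 4 gives whole numbers: C 4.00, H 6.99

C4H7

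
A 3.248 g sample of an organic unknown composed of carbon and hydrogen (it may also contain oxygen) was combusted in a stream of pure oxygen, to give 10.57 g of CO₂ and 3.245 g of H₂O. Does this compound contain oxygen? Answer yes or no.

mol C = 10.57 g CO₂ ÷ 44.009 g/mol = 0.24018 mol
mol H = 2 × 3.245 g H₂O ÷ 18.015 g/mol = 0.36026 mol
C and H together account for 3.2479 g — essentially the entire 3.248 g sample — so the compound contains no oxygen.

no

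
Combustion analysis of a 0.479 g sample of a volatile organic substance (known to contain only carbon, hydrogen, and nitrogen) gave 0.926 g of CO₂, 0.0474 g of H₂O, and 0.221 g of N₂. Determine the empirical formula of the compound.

C4HN3

mol C = 0.926 g CO₂ ÷ 44.009 g/mol = 0.02104 mol
mol H = 2 × 0.0474 g H₂O ÷ 18.015 g/mol = 0.005262 mol
mol N = 2 × 0.221 g N₂ ÷ 28.014 g/mol = 0.01578 mol
Divide by the smallest (0.005262 mol): C 3.998, H 1.000, N 2.998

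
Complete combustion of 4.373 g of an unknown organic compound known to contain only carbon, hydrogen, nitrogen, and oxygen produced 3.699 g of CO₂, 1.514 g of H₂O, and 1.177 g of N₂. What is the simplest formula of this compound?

mol C = 3.699 g CO₂ ÷ 44.009 g/mol = 0.084051 mol
mol H = 2 × 1.514 g H₂O ÷ 18.015 g/mol = 0.16808 mol
mol N = 2 × 1.177 g N₂ ÷ 28.014 g/mol = 0.084029 mol
mass O = 4.373 − (1.0095 + 0.16943 + 1.1770) = 2.0170 g → mol O = 2.0170 ÷ 15.999 = 0.12607 mol
Divide by the smallest (0.084029 mol): C 1.000, H 2.000, N 1.000, O 1.500
Multiplying each by 2 gives whole numbers: C 2.00, H 4.00, N 2.00, O 3.00

C2H4N2O3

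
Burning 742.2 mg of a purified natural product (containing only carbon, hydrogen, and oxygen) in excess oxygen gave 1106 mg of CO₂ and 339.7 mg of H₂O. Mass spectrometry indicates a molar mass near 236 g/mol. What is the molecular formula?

mol C = 1.106 g CO₂ ÷ 44.009 g/mol = 0.025131 mol
mol H = 2 × 0.3397 g H₂O ÷ 18.015 g/mol = 0.037713 mol
mass O = 0.7422 − (0.30185 + 0.038015) = 0.40233 g → mol O = 0.40233 ÷ 15.999 = 0.025147 mol
Divide by the smallest (0.025131 mol): C 1.000, H 1.501, O 1.001
Multiplying each by 2 gives whole numbers: C 2.00, H 3.00, O 2.00
Empirical formula: C2H3O2
Empirical-formula mass = 59.04 g/mol; 236 ÷ 59.04 ≈ 4, so the molecular formula is C8H12O8.

C8H12O8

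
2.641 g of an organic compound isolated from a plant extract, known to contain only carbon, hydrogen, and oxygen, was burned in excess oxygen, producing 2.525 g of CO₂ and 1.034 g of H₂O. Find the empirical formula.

mol C = 2.525 g CO₂ ÷ 44.009 g/mol = 0.057375 mol
mol H = 2 × 1.034 g H₂O ÷ 18.015 g/mol = 0.11479 mol
mass O = 2.641 − (0.68913 + 0.11571) = 1.8362 g → mol O = 1.8362 ÷ 15.999 = 0.11477 mol
Divide by the smallest (0.057375 mol): C 1.000, H 2.001, O 2.000

CH2O2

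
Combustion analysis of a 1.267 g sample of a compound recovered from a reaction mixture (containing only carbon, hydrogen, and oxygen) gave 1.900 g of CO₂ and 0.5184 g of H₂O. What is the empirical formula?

C3H4O3

mol C = 1.900 g CO₂ ÷ 44.009 g/mol = 0.043173 mol
mol H = 2 × 0.5184 g H₂O ÷ 18.015 g/mol = 0.057552 mol
mass O = 1.267 − (0.51855 + 0.058012) = 0.69044 g → mol O = 0.69044 ÷ 15.999 = 0.043155 mol
Divide by the smallest (0.043155 mol): C 1.000, H 1.334, O 1.000
Multiplying each by 3 gives whole numbers: C 3.00, H 4.00, O 3.00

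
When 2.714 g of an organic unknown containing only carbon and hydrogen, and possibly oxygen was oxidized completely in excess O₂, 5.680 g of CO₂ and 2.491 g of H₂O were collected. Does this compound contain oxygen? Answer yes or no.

yes

mol C = 5.680 g CO₂ ÷ 44.009 g/mol = 0.12906 mol
mol H = 2 × 2.491 g H₂O ÷ 18.015 g/mol = 0.27655 mol
C and H account for only 1.8290 g of the 2.714 g sample; the remaining 0.88505 g must be oxygen.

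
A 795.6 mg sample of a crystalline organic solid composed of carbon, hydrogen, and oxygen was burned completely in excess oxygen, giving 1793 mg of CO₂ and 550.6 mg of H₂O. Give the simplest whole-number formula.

mol C = 1.793 g CO₂ ÷ 44.009 g/mol = 0.040742 mol
mol H = 2 × 0.5506 g H₂O ÷ 18.015 g/mol = 0.061127 mol
mass O = 0.7956 − (0.48935 + 0.061616) = 0.24464 g → mol O = 0.24464 ÷ 15.999 = 0.015291 mol
Divide by the smallest (0.015291 mol): C 2.664, H 3.998, O 1.000
Multiplying each by 3 gives whole numbers: C 7.99, H 11.99, O 3.00

C8H12O3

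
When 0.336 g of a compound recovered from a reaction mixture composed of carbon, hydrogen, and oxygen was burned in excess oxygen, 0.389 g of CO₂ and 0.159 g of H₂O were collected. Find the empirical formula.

mol C = 0.389 g CO₂ ÷ 44.009 g/mol = 0.008839 mol
mol H = 2 × 0.159 g H₂O ÷ 18.015 g/mol = 0.01765 mol
mass O = 0.336 − (0.1062 + 0.01779) = 0.2120 g → mol O = 0.2120 ÷ 15.999 = 0.01325 mol
Divide by the smallest (0.008839 mol): C 1.000, H 1.997, O 1.499
Multiplying each by 2 gives whole numbers: C 2.00, H 3.99, O 3.00

C2H4O3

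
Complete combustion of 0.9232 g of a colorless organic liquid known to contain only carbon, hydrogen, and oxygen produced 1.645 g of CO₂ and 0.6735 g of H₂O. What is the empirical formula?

mol C = 1.645 g CO₂ ÷ 44.009 g/mol = 0.037379 mol
mol H = 2 × 0.6735 g H₂O ÷ 18.015 g/mol = 0.074771 mol
mass O = 0.9232 − (0.44896 + 0.075369) = 0.39888 g → mol O = 0.39888 ÷ 15.999 = 0.024931 mol
Divide by the smallest (0.024931 mol): C 1.499, H 2.999, O 1.000
Multiplying each by 2 gives whole numbers: C 3.00, H 6.00, O 2.00

C3H6O2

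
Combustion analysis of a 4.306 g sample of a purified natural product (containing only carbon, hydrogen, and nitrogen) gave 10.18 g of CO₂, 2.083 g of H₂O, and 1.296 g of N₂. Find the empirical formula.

mol C = 10.18 g CO₂ ÷ 44.009 g/mol = 0.23132 mol
mol H = 2 × 2.083 g H₂O ÷ 18.015 g/mol = 0.23125 mol
mol N = 2 × 1.296 g N₂ ÷ 28.014 g/mol = 0.092525 mol
Divide by the smallest (0.092525 mol): C 2.500, H 2.499, N 1.000
Multiplying each by 2 gives whole numbers: C 5.00, H 5.00, N 2.00

C5H5N2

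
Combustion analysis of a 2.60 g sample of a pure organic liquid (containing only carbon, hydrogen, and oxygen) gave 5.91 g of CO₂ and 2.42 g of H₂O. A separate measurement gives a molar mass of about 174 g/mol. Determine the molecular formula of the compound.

mol C = 5.91 g CO₂ ÷ 44.009 g/mol = 0.1343 mol
mol H = 2 × 2.42 g H₂O ÷ 18.015 g/mol = 0.2687 mol
mass O = 2.60 − (1.613 + 0.2708) = 0.7162 g → mol O = 0.7162 ÷ 15.999 = 0.04477 mol
Divide by the smallest (0.04477 mol): C 3.000, H 6.001, O 1.000
Empirical formula: C3H6O
Empirical-formula mass = 58.08 g/mol; 174 ÷ 58.08 ≈ 3, so the molecular formula is C9H18O3.

C9H18O3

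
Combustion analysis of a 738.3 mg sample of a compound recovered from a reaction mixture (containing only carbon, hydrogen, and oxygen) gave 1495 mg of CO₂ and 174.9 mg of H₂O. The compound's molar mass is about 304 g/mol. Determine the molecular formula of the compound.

mol C = 1.495 g CO₂ ÷ 44.009 g/mol = 0.033970 mol
mol H = 2 × 0.1749 g H₂O ÷ 18.015 g/mol = 0.019417 mol
mass O = 0.7383 − (0.40802 + 0.019572) = 0.31071 g → mol O = 0.31071 ÷ 15.999 = 0.019421 mol
Divide by the smallest (0.019417 mol): C 1.750, H 1.000, O 1.000
Multiplying each by 4 gives whole numbers: C 7.00, H 4.00, O 4.00
Empirical formula: C7H4O4
Empirical-formula mass = 152.10 g/mol; 304 ÷ 152.10 ≈ 2, so the molecular formula is C14H8O8.

C14H8O8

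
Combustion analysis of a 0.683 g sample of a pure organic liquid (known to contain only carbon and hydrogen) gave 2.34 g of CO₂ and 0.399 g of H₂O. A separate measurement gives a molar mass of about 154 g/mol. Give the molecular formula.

mol C = 2.34 g CO₂ ÷ 44.009 g/mol = 0.05317 mol
mol H = 2 × 0.399 g H₂O ÷ 18.015 g/mol = 0.04430 mol
Divide by the smallest (0.04430 mol): C 1.200, H 1.000
Multiplying each by 5 gives whole numbers: C 6.00, H 5.00
Empirical formula: C6H5
Empirical-formula mass = 77.11 g/mol; 154 ÷ 77.11 ≈ 2, so the molecular formula is C12H10.

C12H10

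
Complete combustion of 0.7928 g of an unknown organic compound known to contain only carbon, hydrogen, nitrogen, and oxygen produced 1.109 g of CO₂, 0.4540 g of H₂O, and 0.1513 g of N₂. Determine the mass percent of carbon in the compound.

mol C = 1.109 g CO₂ ÷ 44.009 g/mol = 0.025199 mol
mol H = 2 × 0.4540 g H₂O ÷ 18.015 g/mol = 0.050402 mol
mol N = 2 × 0.1513 g N₂ ÷ 28.014 g/mol = 0.010802 mol
mass O = 0.7928 − (0.30267 + 0.050806 + 0.15130) = 0.28802 g → mol O = 0.28802 ÷ 15.999 = 0.018003 mol
mass % C = 0.30267 g ÷ 0.7928 g × 100%

38.18%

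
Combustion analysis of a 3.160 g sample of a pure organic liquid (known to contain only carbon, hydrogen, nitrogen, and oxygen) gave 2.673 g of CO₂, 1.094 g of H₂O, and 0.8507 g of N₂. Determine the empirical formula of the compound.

C2H4N2O3

mol C = 2.673 g CO₂ ÷ 44.009 g/mol = 0.060738 mol
mol H = 2 × 1.094 g H₂O ÷ 18.015 g/mol = 0.12145 mol
mol N = 2 × 0.8507 g N₂ ÷ 28.014 g/mol = 0.060734 mol
mass O = 3.160 − (0.72952 + 0.12243 + 0.85070) = 1.4574 g → mol O = 1.4574 ÷ 15.999 = 0.091090 mol
Divide by the smallest (0.060734 mol): C 1.000, H 2.000, N 1.000, O 1.500
Multiplying each by 2 gives whole numbers: C 2.00, H 4.00, N 2.00, O 3.00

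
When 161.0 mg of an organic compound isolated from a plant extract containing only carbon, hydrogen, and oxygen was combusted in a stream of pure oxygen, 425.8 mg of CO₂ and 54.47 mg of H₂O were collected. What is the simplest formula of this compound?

C8H5O2

mol C = 0.4258 g CO₂ ÷ 44.009 g/mol = 0.0096753 mol
mol H = 2 × 0.05447 g H₂O ÷ 18.015 g/mol = 0.0060472 mol
mass O = 0.1610 − (0.11621 + 0.0060956) = 0.038694 g → mol O = 0.038694 ÷ 15.999 = 0.0024186 mol
Divide by the smallest (0.0024186 mol): C 4.000, H 2.500, O 1.000
Multiplying each by 2 gives whole numbers: C 8.00, H 5.00, O 2.00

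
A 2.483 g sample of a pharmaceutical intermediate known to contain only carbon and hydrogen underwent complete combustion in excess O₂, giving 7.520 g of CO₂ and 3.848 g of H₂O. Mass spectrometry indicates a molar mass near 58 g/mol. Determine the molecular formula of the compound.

mol C = 7.520 g CO₂ ÷ 44.009 g/mol = 0.17087 mol
mol H = 2 × 3.848 g H₂O ÷ 18.015 g/mol = 0.42720 mol
Divide by the smallest (0.17087 mol): C 1.000, H 2.500
Multiplying each by 2 gives whole numbers: C 2.00, H 5.00
Empirical formula: C2H5
Empirical-formula mass = 29.06 g/mol; 58 ÷ 29.06 ≈ 2, so the molecular formula is C4H10.

C4H10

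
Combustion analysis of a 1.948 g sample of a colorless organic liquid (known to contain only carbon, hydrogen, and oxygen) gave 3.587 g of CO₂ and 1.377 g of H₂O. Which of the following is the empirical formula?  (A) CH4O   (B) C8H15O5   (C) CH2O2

(B) C8H15O5

mol C = 3.587 g CO₂ ÷ 44.009 g/mol = 0.081506 mol
mol H = 2 × 1.377 g H₂O ÷ 18.015 g/mol = 0.15287 mol
mass O = 1.948 − (0.97897 + 0.15410) = 0.81494 g → mol O = 0.81494 ÷ 15.999 = 0.050937 mol
Divide by the smallest (0.050937 mol): C 1.600, H 3.001, O 1.000
Multiplying each by 5 gives whole numbers: C 8.00, H 15.01, O 5.00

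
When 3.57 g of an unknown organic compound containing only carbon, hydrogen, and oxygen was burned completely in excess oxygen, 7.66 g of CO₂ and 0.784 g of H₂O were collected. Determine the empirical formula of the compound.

mol C = 7.66 g CO₂ ÷ 44.009 g/mol = 0.1741 mol
mol H = 2 × 0.784 g H₂O ÷ 18.015 g/mol = 0.08704 mol
mass O = 3.57 − (2.091 + 0.08773) = 1.392 g → mol O = 1.392 ÷ 15.999 = 0.08699 mol
Divide by the smallest (0.08699 mol): C 2.001, H 1.001, O 1.000

C2HO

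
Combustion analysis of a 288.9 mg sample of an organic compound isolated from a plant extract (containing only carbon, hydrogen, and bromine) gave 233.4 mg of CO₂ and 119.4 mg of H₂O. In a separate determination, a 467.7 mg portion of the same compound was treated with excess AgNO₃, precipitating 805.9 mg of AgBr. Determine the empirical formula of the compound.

mol C = 0.2334 g CO₂ ÷ 44.009 g/mol = 0.0053035 mol
mol H = 2 × 0.1194 g H₂O ÷ 18.015 g/mol = 0.013256 mol
From the AgBr data: mol Br per gram of compound = (0.8059 ÷ 187.772) ÷ 0.4677 = 0.0091766 mol/g, so in the 0.2889 g combustion sample mol Br = 0.0026511 mol
Divide by the smallest (0.0026511 mol): C 2.000, H 5.000, Br 1.000

C2H5Br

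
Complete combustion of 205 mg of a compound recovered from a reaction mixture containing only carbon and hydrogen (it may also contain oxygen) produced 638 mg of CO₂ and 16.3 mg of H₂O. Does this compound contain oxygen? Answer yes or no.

yes

mol C = 0.638 g CO₂ ÷ 44.009 g/mol = 0.01450 mol
mol H = 2 × 0.0163 g H₂O ÷ 18.015 g/mol = 0.001810 mol
C and H account for only 0.1759 g of the 0.205 g sample; the remaining 0.02905 g must be oxygen.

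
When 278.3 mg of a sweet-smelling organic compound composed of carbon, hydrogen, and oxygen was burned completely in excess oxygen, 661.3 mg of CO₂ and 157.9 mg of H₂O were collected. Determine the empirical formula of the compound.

C6H7O2

mol C = 0.6613 g CO₂ ÷ 44.009 g/mol = 0.015026 mol
mol H = 2 × 0.1579 g H₂O ÷ 18.015 g/mol = 0.017530 mol
mass O = 0.2783 − (0.18048 + 0.017670) = 0.080147 g → mol O = 0.080147 ÷ 15.999 = 0.0050095 mol
Divide by the smallest (0.0050095 mol): C 3.000, H 3.499, O 1.000
Multiplying each by 2 gives whole numbers: C 6.00, H 7.00, O 2.00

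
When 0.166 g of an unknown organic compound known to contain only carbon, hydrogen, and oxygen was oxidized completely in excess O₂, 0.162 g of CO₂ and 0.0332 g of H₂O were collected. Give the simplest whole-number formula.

CHO2

mol C = 0.162 g CO₂ ÷ 44.009 g/mol = 0.003681 mol
mol H = 2 × 0.0332 g H₂O ÷ 18.015 g/mol = 0.003686 mol
mass O = 0.166 − (0.04421 + 0.003715) = 0.1181 g → mol O = 0.1181 ÷ 15.999 = 0.007380 mol
Divide by the smallest (0.003681 mol): C 1.000, H 1.001, O 2.005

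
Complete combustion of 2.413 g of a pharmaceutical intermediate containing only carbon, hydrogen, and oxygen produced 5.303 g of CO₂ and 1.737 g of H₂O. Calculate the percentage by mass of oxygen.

31.97%

mol C = 5.303 g CO₂ ÷ 44.009 g/mol = 0.12050 mol
mol H = 2 × 1.737 g H₂O ÷ 18.015 g/mol = 0.19284 mol
mass O = 2.413 − (1.4473 + 0.19438) = 0.77132 g → mol O = 0.77132 ÷ 15.999 = 0.048210 mol
mass % O = 0.77132 g ÷ 2.413 g × 100%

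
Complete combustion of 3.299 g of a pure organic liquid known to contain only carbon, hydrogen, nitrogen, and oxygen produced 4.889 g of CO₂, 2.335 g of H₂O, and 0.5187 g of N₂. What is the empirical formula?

mol C = 4.889 g CO₂ ÷ 44.009 g/mol = 0.11109 mol
mol H = 2 × 2.335 g H₂O ÷ 18.015 g/mol = 0.25923 mol
mol N = 2 × 0.5187 g N₂ ÷ 28.014 g/mol = 0.037031 mol
mass O = 3.299 − (1.3343 + 0.26130 + 0.51870) = 1.1847 g → mol O = 1.1847 ÷ 15.999 = 0.074047 mol
Divide by the smallest (0.037031 mol): C 3.000, H 7.000, N 1.000, O 2.000

C3H7NO2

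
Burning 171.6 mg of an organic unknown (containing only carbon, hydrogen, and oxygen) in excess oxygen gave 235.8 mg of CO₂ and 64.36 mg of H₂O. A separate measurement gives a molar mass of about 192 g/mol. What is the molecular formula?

mol C = 0.2358 g CO₂ ÷ 44.009 g/mol = 0.0053580 mol
mol H = 2 × 0.06436 g H₂O ÷ 18.015 g/mol = 0.0071452 mol
mass O = 0.1716 − (0.064355 + 0.0072023) = 0.10004 g → mol O = 0.10004 ÷ 15.999 = 0.0062531 mol
Divide by the smallest (0.0053580 mol): C 1.000, H 1.334, O 1.167
Multiplying each by 6 gives whole numbers: C 6.00, H 8.00, O 7.00
Empirical formula: C6H8O7
Empirical-formula mass = 192.12 g/mol; 192 ÷ 192.12 ≈ 1, so the molecular formula is C6H8O7.

C6H8O7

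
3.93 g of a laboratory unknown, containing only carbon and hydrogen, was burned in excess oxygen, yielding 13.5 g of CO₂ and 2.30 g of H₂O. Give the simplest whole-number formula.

mol C = 13.5 g CO₂ ÷ 44.009 g/mol = 0.3068 mol
mol H = 2 × 2.30 g H₂O ÷ 18.015 g/mol = 0.2553 mol
Divide by the smallest (0.2553 mol): C 1.201, H 1.000
Multiplying each by 5 gives whole numbers: C 6.01, H 5.00

C6H5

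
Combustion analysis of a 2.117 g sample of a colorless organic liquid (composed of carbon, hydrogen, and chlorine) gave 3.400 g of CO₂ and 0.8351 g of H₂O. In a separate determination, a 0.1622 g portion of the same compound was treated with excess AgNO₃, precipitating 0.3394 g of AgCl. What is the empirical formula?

C5H6Cl2

mol C = 3.400 g CO₂ ÷ 44.009 g/mol = 0.077257 mol
mol H = 2 × 0.8351 g H₂O ÷ 18.015 g/mol = 0.092712 mol
From the AgCl data: mol Cl per gram of compound = (0.3394 ÷ 143.318) ÷ 0.1622 = 0.014600 mol/g, so in the 2.117 g combustion sample mol Cl = 0.030909 mol
Divide by the smallest (0.030909 mol): C 2.500, H 3.000, Cl 1.000
Multiplying each by 2 gives whole numbers: C 5.00, H 6.00, Cl 2.00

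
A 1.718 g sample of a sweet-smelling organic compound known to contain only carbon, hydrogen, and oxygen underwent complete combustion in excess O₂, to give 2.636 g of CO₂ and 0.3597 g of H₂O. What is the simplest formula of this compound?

mol C = 2.636 g CO₂ ÷ 44.009 g/mol = 0.059897 mol
mol H = 2 × 0.3597 g H₂O ÷ 18.015 g/mol = 0.039933 mol
mass O = 1.718 − (0.71942 + 0.040253) = 0.95833 g → mol O = 0.95833 ÷ 15.999 = 0.059899 mol
Divide by the smallest (0.039933 mol): C 1.500, H 1.000, O 1.500
Multiplying each by 2 gives whole numbers: C 3.00, H 2.00, O 3.00

C3H2O3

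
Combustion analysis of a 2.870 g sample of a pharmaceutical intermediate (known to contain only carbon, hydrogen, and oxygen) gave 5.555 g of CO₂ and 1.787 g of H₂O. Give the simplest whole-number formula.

mol C = 5.555 g CO₂ ÷ 44.009 g/mol = 0.12622 mol
mol H = 2 × 1.787 g H₂O ÷ 18.015 g/mol = 0.19839 mol
mass O = 2.870 − (1.5161 + 0.19998) = 1.1539 g → mol O = 1.1539 ÷ 15.999 = 0.072126 mol
Divide by the smallest (0.072126 mol): C 1.750, H 2.751, O 1.000
Multiplying each by 4 gives whole numbers: C 7.00, H 11.00, O 4.00

C7H11O4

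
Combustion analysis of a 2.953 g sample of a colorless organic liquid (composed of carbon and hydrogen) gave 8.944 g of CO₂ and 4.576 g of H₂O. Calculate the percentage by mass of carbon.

82.66%

mol C = 8.944 g CO₂ ÷ 44.009 g/mol = 0.20323 mol
mol H = 2 × 4.576 g H₂O ÷ 18.015 g/mol = 0.50802 mol
mass % C = 2.4410 g ÷ 2.953 g × 100%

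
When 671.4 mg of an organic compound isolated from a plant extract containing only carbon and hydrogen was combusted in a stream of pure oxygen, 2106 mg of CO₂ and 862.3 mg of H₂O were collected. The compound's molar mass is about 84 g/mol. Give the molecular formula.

mol C = 2.106 g CO₂ ÷ 44.009 g/mol = 0.047854 mol
mol H = 2 × 0.8623 g H₂O ÷ 18.015 g/mol = 0.095731 mol
Divide by the smallest (0.047854 mol): C 1.000, H 2.000
Empirical formula: CH2
Empirical-formula mass = 14.03 g/mol; 84 ÷ 14.03 ≈ 6, so the molecular formula is C6H12.

C6H12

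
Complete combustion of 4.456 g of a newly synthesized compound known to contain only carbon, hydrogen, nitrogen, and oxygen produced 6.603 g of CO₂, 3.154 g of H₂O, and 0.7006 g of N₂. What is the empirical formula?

C3H7NO2

mol C = 6.603 g CO₂ ÷ 44.009 g/mol = 0.15004 mol
mol H = 2 × 3.154 g H₂O ÷ 18.015 g/mol = 0.35015 mol
mol N = 2 × 0.7006 g N₂ ÷ 28.014 g/mol = 0.050018 mol
mass O = 4.456 − (1.8021 + 0.35295 + 0.70060) = 1.6003 g → mol O = 1.6003 ÷ 15.999 = 0.10003 mol
Divide by the smallest (0.050018 mol): C 3.000, H 7.001, N 1.000, O 2.000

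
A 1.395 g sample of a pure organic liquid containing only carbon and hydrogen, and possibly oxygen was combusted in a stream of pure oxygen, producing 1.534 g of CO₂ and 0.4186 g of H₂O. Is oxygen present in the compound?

yes

mol C = 1.534 g CO₂ ÷ 44.009 g/mol = 0.034857 mol
mol H = 2 × 0.4186 g H₂O ÷ 18.015 g/mol = 0.046472 mol
C and H account for only 0.46551 g of the 1.395 g sample; the remaining 0.92949 g must be oxygen.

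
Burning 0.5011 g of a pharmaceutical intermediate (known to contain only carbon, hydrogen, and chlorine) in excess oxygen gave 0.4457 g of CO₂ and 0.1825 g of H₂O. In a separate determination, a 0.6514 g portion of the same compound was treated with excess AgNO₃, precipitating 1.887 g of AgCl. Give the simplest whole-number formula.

CH2Cl

mol C = 0.4457 g CO₂ ÷ 44.009 g/mol = 0.010127 mol
mol H = 2 × 0.1825 g H₂O ÷ 18.015 g/mol = 0.020261 mol
From the AgCl data: mol Cl per gram of compound = (1.887 ÷ 143.318) ÷ 0.6514 = 0.020213 mol/g, so in the 0.5011 g combustion sample mol Cl = 0.010129 mol
Divide by the smallest (0.010127 mol): C 1.000, H 2.001, Cl 1.000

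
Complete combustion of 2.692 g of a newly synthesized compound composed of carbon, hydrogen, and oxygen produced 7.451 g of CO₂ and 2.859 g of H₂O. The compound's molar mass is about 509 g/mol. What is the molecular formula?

mol C = 7.451 g CO₂ ÷ 44.009 g/mol = 0.16931 mol
mol H = 2 × 2.859 g H₂O ÷ 18.015 g/mol = 0.31740 mol
mass O = 2.692 − (2.0335 + 0.31994) = 0.33852 g → mol O = 0.33852 ÷ 15.999 = 0.021159 mol
Divide by the smallest (0.021159 mol): C 8.002, H 15.001, O 1.000
Empirical formula: C8H15O
Empirical-formula mass = 127.21 g/mol; 509 ÷ 127.21 ≈ 4, so the molecular formula is C32H60O4.

C32H60O4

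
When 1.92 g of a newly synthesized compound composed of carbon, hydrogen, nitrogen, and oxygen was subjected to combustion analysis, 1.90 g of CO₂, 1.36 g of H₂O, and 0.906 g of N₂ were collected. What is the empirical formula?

mol C = 1.90 g CO₂ ÷ 44.009 g/mol = 0.04317 mol
mol H = 2 × 1.36 g H₂O ÷ 18.015 g/mol = 0.1510 mol
mol N = 2 × 0.906 g N₂ ÷ 28.014 g/mol = 0.06468 mol
mass O = 1.92 − (0.5186 + 0.1522 + 0.9060) = 0.3433 g → mol O = 0.3433 ÷ 15.999 = 0.02145 mol
Divide by the smallest (0.02145 mol): C 2.012, H 7.037, N 3.015, O 1.000

C2H7N3O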